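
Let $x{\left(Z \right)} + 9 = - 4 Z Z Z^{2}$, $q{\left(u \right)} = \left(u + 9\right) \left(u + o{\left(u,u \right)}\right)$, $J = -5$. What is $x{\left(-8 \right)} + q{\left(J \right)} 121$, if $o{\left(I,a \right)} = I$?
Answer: $-21233$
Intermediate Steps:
$q{\left(u \right)} = 2 u \left(9 + u\right)$ ($q{\left(u \right)} = \left(u + 9\right) \left(u + u\right) = \left(9 + u\right) 2 u = 2 u \left(9 + u\right)$)
$x{\left(Z \right)} = -9 - 4 Z^{4}$ ($x{\left(Z \right)} = -9 + - 4 Z Z Z^{2} = -9 + - 4 Z^{2} Z^{2} = -9 - 4 Z^{4}$)
$x{\left(-8 \right)} + q{\left(J \right)} 121 = \left(-9 - 4 \left(-8\right)^{4}\right) + 2 \left(-5\right) \left(9 - 5\right) 121 = \left(-9 - 16384\right) + 2 \left(-5\right) 4 \cdot 121 = \left(-9 - 16384\right) - 4840 = -16393 - 4840 = -21233$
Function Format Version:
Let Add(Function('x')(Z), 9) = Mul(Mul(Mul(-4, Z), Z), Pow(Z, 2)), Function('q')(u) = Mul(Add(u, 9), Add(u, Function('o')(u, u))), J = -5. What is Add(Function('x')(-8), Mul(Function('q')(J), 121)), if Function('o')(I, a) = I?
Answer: -21233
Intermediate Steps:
Function('q')(u) = Mul(2, u, Add(9, u)) (Function('q')(u) = Mul(Add(u, 9), Add(u, u)) = Mul(Add(9, u), Mul(2, u)) = Mul(2, u, Add(9, u)))
Function('x')(Z) = Add(-9, Mul(-4, Pow(Z, 4))) (Function('x')(Z) = Add(-9, Mul(Mul(Mul(-4, Z), Z), Pow(Z, 2))) = Add(-9, Mul(Mul(-4, Pow(Z, 2)), Pow(Z, 2))) = Add(-9, Mul(-4, Pow(Z, 4))))
Add(Function('x')(-8), Mul(Function('q')(J), 121)) = Add(Add(-9, Mul(-4, Pow(-8, 4))), Mul(Mul(2, -5, Add(9, -5)), 121)) = Add(Add(-9, Mul(-4, 4096)), Mul(Mul(2, -5, 4), 121)) = Add(Add(-9, -16384), Mul(-40, 121)) = Add(-16393, -4840) = -21233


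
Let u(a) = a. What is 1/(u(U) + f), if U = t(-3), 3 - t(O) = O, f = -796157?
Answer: -1/796151 ≈ -1.2560e-6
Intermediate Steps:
t(O) = 3 - O
U = 6 (U = 3 - 1*(-3) = 3 + 3 = 6)
1/(u(U) + f) = 1/(6 - 796157) = 1/(-796151) = -1/796151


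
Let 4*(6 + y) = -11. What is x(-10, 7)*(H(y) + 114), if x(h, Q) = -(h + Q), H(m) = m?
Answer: 1263/4 ≈ 315.75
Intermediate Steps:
y = -35/4 (y = -6 + (¼)*(-11) = -6 - 11/4 = -35/4 ≈ -8.7500)
x(h, Q) = -Q - h (x(h, Q) = -(Q + h) = -Q - h)
x(-10, 7)*(H(y) + 114) = (-1*7 - 1*(-10))*(-35/4 + 114) = (-7 + 10)*(421/4) = 3*(421/4) = 1263/4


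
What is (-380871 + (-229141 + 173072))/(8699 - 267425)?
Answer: 218470/129363 ≈ 1.6888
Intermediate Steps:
(-380871 + (-229141 + 173072))/(8699 - 267425) = (-380871 - 56069)/(-258726) = -436940*(-1/258726) = 218470/129363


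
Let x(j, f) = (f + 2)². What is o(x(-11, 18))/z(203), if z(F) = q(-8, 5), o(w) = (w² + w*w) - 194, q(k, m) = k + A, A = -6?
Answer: -159903/7 ≈ -22843.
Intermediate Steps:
x(j, f) = (2 + f)²
q(k, m) = -6 + k (q(k, m) = k - 6 = -6 + k)
o(w) = -194 + 2*w² (o(w) = (w² + w²) - 194 = 2*w² - 194 = -194 + 2*w²)
z(F) = -14 (z(F) = -6 - 8 = -14)
o(x(-11, 18))/z(203) = (-194 + 2*((2 + 18)²)²)/(-14) = (-194 + 2*(20²)²)*(-1/14) = (-194 + 2*400²)*(-1/14) = (-194 + 2*160000)*(-1/14) = (-194 + 320000)*(-1/14) = 319806*(-1/14) = -159903/7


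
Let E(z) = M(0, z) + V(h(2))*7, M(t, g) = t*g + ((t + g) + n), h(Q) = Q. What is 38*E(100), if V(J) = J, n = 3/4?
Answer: 8721/2 ≈ 4360.5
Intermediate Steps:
n = 3/4 (n = 3*(1/4) = 3/4 ≈ 0.75000)
M(t, g) = 3/4 + g + t + g*t (M(t, g) = t*g + ((t + g) + 3/4) = g*t + ((g + t) + 3/4) = g*t + (3/4 + g + t) = 3/4 + g + t + g*t)
E(z) = 59/4 + z (E(z) = (3/4 + z + 0 + z*0) + 2*7 = (3/4 + z + 0 + 0) + 14 = (3/4 + z) + 14 = 59/4 + z)
38*E(100) = 38*(59/4 + 100) = 38*(459/4) = 8721/2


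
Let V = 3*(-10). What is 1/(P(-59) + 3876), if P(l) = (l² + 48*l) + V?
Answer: 1/4495 ≈ 0.00022247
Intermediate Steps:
V = -30
P(l) = -30 + l² + 48*l (P(l) = (l² + 48*l) - 30 = -30 + l² + 48*l)
1/(P(-59) + 3876) = 1/((-30 + (-59)² + 48*(-59)) + 3876) = 1/((-30 + 3481 - 2832) + 3876) = 1/(619 + 3876) = 1/4495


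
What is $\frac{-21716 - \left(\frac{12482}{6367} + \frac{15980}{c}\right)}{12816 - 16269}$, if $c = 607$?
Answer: $\frac{28012214946}{4448349119} \approx 6.2972$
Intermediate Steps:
$\frac{-21716 - \left(\frac{12482}{6367} + \frac{15980}{c}\right)}{12816 - 16269} = \frac{-21716 - \left(\frac{12482}{6367} + \frac{15980}{607}\right)}{12816 - 16269} = \frac{-21716 - \frac{109321234}{3864769}}{-3453} = \left(-21716 - \frac{109321234}{3864769}\right) \left(- \frac{1}{3453}\right) = \left(- \frac{84036644838}{3864769}\right) \left(- \frac{1}{3453}\right) = \frac{28012214946}{4448349119}$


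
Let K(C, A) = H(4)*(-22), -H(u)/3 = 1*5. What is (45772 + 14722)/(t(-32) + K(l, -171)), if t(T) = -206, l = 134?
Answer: 30247/62 ≈ 487.85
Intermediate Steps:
H(u) = -15 (H(u) = -3*5 = -15)
K(C, A) = 330 (K(C, A) = -15*(-22) = 330)
(45772 + 14722)/(t(-32) + K(l, -171)) = (45772 + 14722)/(-206 + 330) = 60494/124 = 60494*(1/124) = 30247/62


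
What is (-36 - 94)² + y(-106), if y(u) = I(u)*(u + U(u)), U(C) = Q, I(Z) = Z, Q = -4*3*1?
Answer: 29408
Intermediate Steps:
Q = -12 (Q = -12*1 = -12)
U(C) = -12
y(u) = u*(-12 + u) (y(u) = u*(u - 12) = u*(-12 + u))
(-36 - 94)² + y(-106) = (-36 - 94)² - 106*(-12 - 106) = (-130)² - 106*(-118) = 16900 + 12508 = 29408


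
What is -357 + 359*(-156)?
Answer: -56361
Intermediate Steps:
-357 + 359*(-156) = -357 - 56004 = -56361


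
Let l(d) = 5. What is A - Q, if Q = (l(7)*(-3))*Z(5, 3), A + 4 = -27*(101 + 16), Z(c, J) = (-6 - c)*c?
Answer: -3988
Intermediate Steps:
Z(c, J) = c*(-6 - c)
A = -3163 (A = -4 - 27*(101 + 16) = -4 - 27*117 = -4 - 3159 = -3163)
Q = 825 (Q = (5*(-3))*(-1*5*(6 + 5)) = -(-15)*5*11 = -15*(-55) = 825)
A - Q = -3163 - 1*825 = -3163 - 825 = -3988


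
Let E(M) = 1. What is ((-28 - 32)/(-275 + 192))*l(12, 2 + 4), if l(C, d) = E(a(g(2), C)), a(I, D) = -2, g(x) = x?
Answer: 60/83 ≈ 0.72289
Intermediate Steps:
l(C, d) = 1
((-28 - 32)/(-275 + 192))*l(12, 2 + 4) = ((-28 - 32)/(-275 + 192))*1 = -60/(-83)*1 = -60*(-1/83)*1 = (60/83)*1 = 60/83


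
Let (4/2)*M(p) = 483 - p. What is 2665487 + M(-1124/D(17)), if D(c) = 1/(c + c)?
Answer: 5369673/2 ≈ 2.6848e+6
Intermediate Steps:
D(c) = 1/(2*c)
M(p) = 483/2 - p/2 (M(p) = (483 - p)/2 = 483/2 - p/2)
2665487 + M(-1124/D(17)) = 2665487 + (483/2 - (-562)/((1/2)/17)) = 2665487 + (483/2 - (-562)/((1/2)*(1/17))) = 2665487 + (483/2 - (-562)/1/34) = 2665487 + (483/2 - (-562)*34) = 2665487 + (483/2 - 1/2*(-38216)) = 2665487 + (483/2 + 19108) = 2665487 + 38699/2 = 5369673/2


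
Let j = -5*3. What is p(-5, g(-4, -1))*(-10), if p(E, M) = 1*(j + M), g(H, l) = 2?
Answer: 130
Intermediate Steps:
j = -15
p(E, M) = -15 + M (p(E, M) = 1*(-15 + M) = -15 + M)
p(-5, g(-4, -1))*(-10) = (-15 + 2)*(-10) = -13*(-10) = 130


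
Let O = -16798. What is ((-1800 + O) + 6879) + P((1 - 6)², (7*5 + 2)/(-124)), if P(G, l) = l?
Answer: -1453193/124 ≈ -11719.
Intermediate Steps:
((-1800 + O) + 6879) + P((1 - 6)², (7*5 + 2)/(-124)) = ((-1800 - 16798) + 6879) + (7*5 + 2)/(-124) = (-18598 + 6879) + (35 + 2)*(-1/124) = -11719 + 37*(-1/124) = -11719 - 37/124 = -1453193/124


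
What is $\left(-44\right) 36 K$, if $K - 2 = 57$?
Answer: $-93456$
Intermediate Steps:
$K = 59$ ($K = 2 + 57 = 59$)
$\left(-44\right) 36 K = \left(-44\right) 36 \cdot 59 = \left(-1584\right) 59 = -93456$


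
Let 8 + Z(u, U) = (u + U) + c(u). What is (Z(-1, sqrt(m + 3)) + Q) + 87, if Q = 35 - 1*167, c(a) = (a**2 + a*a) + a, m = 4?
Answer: -53 + sqrt(7) ≈ -50.354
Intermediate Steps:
c(a) = a + 2*a**2 (c(a) = (a**2 + a**2) + a = 2*a**2 + a = a + 2*a**2)
Q = -132 (Q = 35 - 167 = -132)
Z(u, U) = -8 + U + u + u*(1 + 2*u) (Z(u, U) = -8 + ((u + U) + u*(1 + 2*u)) = -8 + ((U + u) + u*(1 + 2*u)) = -8 + (U + u + u*(1 + 2*u)) = -8 + U + u + u*(1 + 2*u))
(Z(-1, sqrt(m + 3)) + Q) + 87 = ((-8 + sqrt(4 + 3) - 1 - (1 + 2*(-1))) - 132) + 87 = ((-8 + sqrt(7) - 1 - (1 - 2)) - 132) + 87 = ((-8 + sqrt(7) - 1 - 1*(-1)) - 132) + 87 = ((-8 + sqrt(7) - 1 + 1) - 132) + 87 = ((-8 + sqrt(7)) - 132) + 87 = (-140 + sqrt(7)) + 87 = -53 + sqrt(7)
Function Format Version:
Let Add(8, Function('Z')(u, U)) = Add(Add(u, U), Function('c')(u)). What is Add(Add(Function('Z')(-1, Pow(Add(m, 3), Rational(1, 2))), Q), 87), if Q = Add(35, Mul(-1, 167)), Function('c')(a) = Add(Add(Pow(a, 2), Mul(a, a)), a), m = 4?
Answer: Add(-53, Pow(7, Rational(1, 2))) ≈ -50.354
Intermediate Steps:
Function('c')(a) = Add(a, Mul(2, Pow(a, 2))) (Function('c')(a) = Add(Add(Pow(a, 2), Pow(a, 2)), a) = Add(Mul(2, Pow(a, 2)), a) = Add(a, Mul(2, Pow(a, 2))))
Q = -132 (Q = Add(35, -167) = -132)
Function('Z')(u, U) = Add(-8, U, u, Mul(u, Add(1, Mul(2, u)))) (Function('Z')(u, U) = Add(-8, Add(Add(u, U), Mul(u, Add(1, Mul(2, u))))) = Add(-8, Add(Add(U, u), Mul(u, Add(1, Mul(2, u))))) = Add(-8, Add(U, u, Mul(u, Add(1, Mul(2, u))))) = Add(-8, U, u, Mul(u, Add(1, Mul(2, u)))))
Add(Add(Function('Z')(-1, Pow(Add(m, 3), Rational(1, 2))), Q), 87) = Add(Add(Add(-8, Pow(Add(4, 3), Rational(1, 2)), -1, Mul(-1, Add(1, Mul(2, -1)))), -132), 87) = Add(Add(Add(-8, Pow(7, Rational(1, 2)), -1, Mul(-1, Add(1, -2))), -132), 87) = Add(Add(Add(-8, Pow(7, Rational(1, 2)), -1, Mul(-1, -1)), -132), 87) = Add(Add(Add(-8, Pow(7, Rational(1, 2)), -1, 1), -132), 87) = Add(Add(Add(-8, Pow(7, Rational(1, 2))), -132), 87) = Add(Add(-140, Pow(7, Rational(1, 2))), 87) = Add(-53, Pow(7, Rational(1, 2)))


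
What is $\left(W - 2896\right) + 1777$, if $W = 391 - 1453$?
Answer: $-2181$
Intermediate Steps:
$W = -1062$ ($W = 391 - 1453 = -1062$)
$\left(W - 2896\right) + 1777 = \left(-1062 - 2896\right) + 1777 = -3958 + 1777 = -2181$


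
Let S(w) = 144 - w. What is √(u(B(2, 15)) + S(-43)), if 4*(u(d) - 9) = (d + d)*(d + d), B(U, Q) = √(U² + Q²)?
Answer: 5*√17 ≈ 20.616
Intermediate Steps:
B(U, Q) = √(Q² + U²)
u(d) = 9 + d² (u(d) = 9 + ((d + d)*(d + d))/4 = 9 + ((2*d)*(2*d))/4 = 9 + (4*d²)/4 = 9 + d²)
√(u(B(2, 15)) + S(-43)) = √((9 + (√(15² + 2²))²) + (144 - 1*(-43))) = √((9 + (√(225 + 4))²) + (144 + 43)) = √((9 + (√229)²) + 187) = √((9 + 229) + 187) = √(238 + 187) = √425 = 5*√17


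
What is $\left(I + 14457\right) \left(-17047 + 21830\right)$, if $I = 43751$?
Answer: $278408864$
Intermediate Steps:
$\left(I + 14457\right) \left(-17047 + 21830\right) = \left(43751 + 14457\right) \left(-17047 + 21830\right) = 58208 \cdot 4783 = 278408864$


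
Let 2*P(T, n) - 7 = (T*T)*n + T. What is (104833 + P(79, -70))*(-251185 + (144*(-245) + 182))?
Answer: 32510011197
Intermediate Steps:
P(T, n) = 7/2 + T/2 + n*T**2/2 (P(T, n) = 7/2 + ((T*T)*n + T)/2 = 7/2 + (T**2*n + T)/2 = 7/2 + (n*T**2 + T)/2 = 7/2 + (T + n*T**2)/2 = 7/2 + (T/2 + n*T**2/2) = 7/2 + T/2 + n*T**2/2)
(104833 + P(79, -70))*(-251185 + (144*(-245) + 182)) = (104833 + (7/2 + (1/2)*79 + (1/2)*(-70)*79**2))*(-251185 + (144*(-245) + 182)) = (104833 + (7/2 + 79/2 + (1/2)*(-70)*6241))*(-251185 + (-35280 + 182)) = (104833 + (7/2 + 79/2 - 218435))*(-251185 - 35098) = (104833 - 218392)*(-286283) = -113559*(-286283) = 32510011197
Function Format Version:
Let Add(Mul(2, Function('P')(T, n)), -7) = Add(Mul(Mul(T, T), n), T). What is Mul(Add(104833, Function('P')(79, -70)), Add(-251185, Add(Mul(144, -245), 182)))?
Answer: 32510011197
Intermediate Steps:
Function('P')(T, n) = Add(Rational(7, 2), Mul(Rational(1, 2), T), Mul(Rational(1, 2), n, Pow(T, 2))) (Function('P')(T, n) = Add(Rational(7, 2), Mul(Rational(1, 2), Add(Mul(Mul(T, T), n), T))) = Add(Rational(7, 2), Mul(Rational(1, 2), Add(Mul(Pow(T, 2), n), T))) = Add(Rational(7, 2), Mul(Rational(1, 2), Add(Mul(n, Pow(T, 2)), T))) = Add(Rational(7, 2), Mul(Rational(1, 2), Add(T, Mul(n, Pow(T, 2))))) = Add(Rational(7, 2), Add(Mul(Rational(1, 2), T), Mul(Rational(1, 2), n, Pow(T, 2)))) = Add(Rational(7, 2), Mul(Rational(1, 2), T), Mul(Rational(1, 2), n, Pow(T, 2))))
Mul(Add(104833, Function('P')(79, -70)), Add(-251185, Add(Mul(144, -245), 182))) = Mul(Add(104833, Add(Rational(7, 2), Mul(Rational(1, 2), 79), Mul(Rational(1, 2), -70, Pow(79, 2)))), Add(-251185, Add(Mul(144, -245), 182))) = Mul(Add(104833, Add(Rational(7, 2), Rational(79, 2), Mul(Rational(1, 2), -70, 6241))), Add(-251185, Add(-35280, 182))) = Mul(Add(104833, Add(Rational(7, 2), Rational(79, 2), -218435)), Add(-251185, -35098)) = Mul(Add(104833, -218392), -286283) = Mul(-113559, -286283) = 32510011197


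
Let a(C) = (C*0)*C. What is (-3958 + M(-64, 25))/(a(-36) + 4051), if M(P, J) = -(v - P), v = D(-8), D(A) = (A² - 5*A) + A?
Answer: -4118/4051 ≈ -1.0165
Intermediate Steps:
D(A) = A² - 4*A
v = 96 (v = -8*(-4 - 8) = -8*(-12) = 96)
a(C) = 0 (a(C) = 0*C = 0)
M(P, J) = -96 + P (M(P, J) = -(96 - P) = -96 + P)
(-3958 + M(-64, 25))/(a(-36) + 4051) = (-3958 + (-96 - 64))/(0 + 4051) = (-3958 - 160)/4051 = -4118*1/4051 = -4118/4051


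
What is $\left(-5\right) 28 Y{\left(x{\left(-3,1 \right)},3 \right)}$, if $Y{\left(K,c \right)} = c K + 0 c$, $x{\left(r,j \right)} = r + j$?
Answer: $840$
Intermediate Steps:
$x{\left(r,j \right)} = j + r$
$Y{\left(K,c \right)} = K c$ ($Y{\left(K,c \right)} = K c + 0 = K c$)
$\left(-5\right) 28 Y{\left(x{\left(-3,1 \right)},3 \right)} = \left(-5\right) 28 \left(1 - 3\right) 3 = - 140 \left(\left(-2\right) 3\right) = \left(-140\right) \left(-6\right) = 840$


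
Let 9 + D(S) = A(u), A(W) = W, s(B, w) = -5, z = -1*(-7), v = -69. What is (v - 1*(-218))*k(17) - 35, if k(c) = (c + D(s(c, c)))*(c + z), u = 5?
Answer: 46453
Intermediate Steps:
z = 7
D(S) = -4 (D(S) = -9 + 5 = -4)
k(c) = (-4 + c)*(7 + c) (k(c) = (c - 4)*(c + 7) = (-4 + c)*(7 + c))
(v - 1*(-218))*k(17) - 35 = (-69 - 1*(-218))*(-28 + 17² + 3*17) - 35 = (-69 + 218)*(-28 + 289 + 51) - 35 = 149*312 - 35 = 46488 - 35 = 46453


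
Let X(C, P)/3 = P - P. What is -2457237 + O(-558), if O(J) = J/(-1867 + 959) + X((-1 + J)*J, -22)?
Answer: -1115585319/454 ≈ -2.4572e+6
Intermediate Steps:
X(C, P) = 0 (X(C, P) = 3*(P - P) = 3*0 = 0)
O(J) = -J/908 (O(J) = J/(-1867 + 959) + 0 = J/(-908) + 0 = -J/908 + 0 = -J/908)
-2457237 + O(-558) = -2457237 - 1/908*(-558) = -2457237 + 279/454 = -1115585319/454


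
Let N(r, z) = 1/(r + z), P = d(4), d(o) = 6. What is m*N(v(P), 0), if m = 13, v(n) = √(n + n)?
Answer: 13*√3/6 ≈ 3.7528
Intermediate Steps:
P = 6
v(n) = √2*√n (v(n) = √(2*n) = √2*√n)
m*N(v(P), 0) = 13/(√2*√6 + 0) = 13/(2*√3 + 0) = 13/((2*√3)) = 13*(√3/6) = 13*√3/6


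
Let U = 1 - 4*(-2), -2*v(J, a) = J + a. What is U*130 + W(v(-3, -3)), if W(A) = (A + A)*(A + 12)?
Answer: 1260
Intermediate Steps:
v(J, a) = -J/2 - a/2 (v(J, a) = -(J + a)/2 = -J/2 - a/2)
U = 9 (U = 1 + 8 = 9)
W(A) = 2*A*(12 + A) (W(A) = (2*A)*(12 + A) = 2*A*(12 + A))
U*130 + W(v(-3, -3)) = 9*130 + 2*(-½*(-3) - ½*(-3))*(12 + (-½*(-3) - ½*(-3))) = 1170 + 2*(3/2 + 3/2)*(12 + (3/2 + 3/2)) = 1170 + 2*3*(12 + 3) = 1170 + 2*3*15 = 1170 + 90 = 1260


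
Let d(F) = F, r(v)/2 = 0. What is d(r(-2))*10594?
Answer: 0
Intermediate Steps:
r(v) = 0 (r(v) = 2*0 = 0)
d(r(-2))*10594 = 0*10594 = 0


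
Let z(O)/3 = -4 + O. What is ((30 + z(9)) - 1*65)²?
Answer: 400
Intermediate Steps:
z(O) = -12 + 3*O (z(O) = 3*(-4 + O) = -12 + 3*O)
((30 + z(9)) - 1*65)² = ((30 + (-12 + 3*9)) - 1*65)² = ((30 + (-12 + 27)) - 65)² = ((30 + 15) - 65)² = (45 - 65)² = (-20)² = 400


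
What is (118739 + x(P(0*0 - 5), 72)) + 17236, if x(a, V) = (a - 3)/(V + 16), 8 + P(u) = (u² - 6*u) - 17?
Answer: 11965827/88 ≈ 1.3598e+5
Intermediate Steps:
P(u) = -25 + u² - 6*u (P(u) = -8 + ((u² - 6*u) - 17) = -8 + (-17 + u² - 6*u) = -25 + u² - 6*u)
x(a, V) = (-3 + a)/(16 + V)
(118739 + x(P(0*0 - 5), 72)) + 17236 = (118739 + (-3 + (-25 + (0*0 - 5)² - 6*(0*0 - 5)))/(16 + 72)) + 17236 = (118739 + (-3 + (-25 + (0 - 5)² - 6*(0 - 5)))/88) + 17236 = (118739 + (-3 + (-25 + (-5)² - 6*(-5)))/88) + 17236 = (118739 + (-3 + (-25 + 25 + 30))/88) + 17236 = (118739 + (-3 + 30)/88) + 17236 = (118739 + (1/88)*27) + 17236 = (118739 + 27/88) + 17236 = 10449059/88 + 17236 = 11965827/88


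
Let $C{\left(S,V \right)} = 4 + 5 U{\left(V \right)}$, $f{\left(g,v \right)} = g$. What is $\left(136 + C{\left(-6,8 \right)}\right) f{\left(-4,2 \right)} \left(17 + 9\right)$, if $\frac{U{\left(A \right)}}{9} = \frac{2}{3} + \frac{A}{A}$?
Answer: $-22360$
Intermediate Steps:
$U{\left(A \right)} = 15$ ($U{\left(A \right)} = 9 \left(\frac{2}{3} + \frac{A}{A}\right) = 9 \left(2 \cdot \frac{1}{3} + 1\right) = 9 \left(\frac{2}{3} + 1\right) = 9 \cdot \frac{5}{3} = 15$)
$C{\left(S,V \right)} = 79$ ($C{\left(S,V \right)} = 4 + 5 \cdot 15 = 4 + 75 = 79$)
$\left(136 + C{\left(-6,8 \right)}\right) f{\left(-4,2 \right)} \left(17 + 9\right) = \left(136 + 79\right) \left(- 4 \left(17 + 9\right)\right) = 215 \left(\left(-4\right) 26\right) = 215 \left(-104\right) = -22360$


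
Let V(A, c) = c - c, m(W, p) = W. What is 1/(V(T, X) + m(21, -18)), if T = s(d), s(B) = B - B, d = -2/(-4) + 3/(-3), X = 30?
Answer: 1/21 ≈ 0.047619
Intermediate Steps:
d = -1/2 (d = -2*(-1/4) + 3*(-1/3) = 1/2 - 1 = -1/2 ≈ -0.50000)
s(B) = 0
T = 0
V(A, c) = 0
1/(V(T, X) + m(21, -18)) = 1/(0 + 21) = 1/21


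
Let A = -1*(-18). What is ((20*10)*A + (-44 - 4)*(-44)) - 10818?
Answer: -5106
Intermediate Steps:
A = 18
((20*10)*A + (-44 - 4)*(-44)) - 10818 = ((20*10)*18 + (-44 - 4)*(-44)) - 10818 = (200*18 - 48*(-44)) - 10818 = (3600 + 2112) - 10818 = 5712 - 10818 = -5106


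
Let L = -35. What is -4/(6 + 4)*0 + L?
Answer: -35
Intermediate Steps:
-4/(6 + 4)*0 + L = -4/(6 + 4)*0 - 35 = -4/10*0 - 35 = -4*1/10*0 - 35 = -2/5*0 - 35 = 0 - 35 = -35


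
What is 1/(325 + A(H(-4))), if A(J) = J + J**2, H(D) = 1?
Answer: 1/327 ≈ 0.0030581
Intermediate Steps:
1/(325 + A(H(-4))) = 1/(325 + 1*(1 + 1)) = 1/(325 + 1*2) = 1/(325 + 2) = 1/327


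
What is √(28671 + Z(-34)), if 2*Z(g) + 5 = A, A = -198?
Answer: √114278/2 ≈ 169.03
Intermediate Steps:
Z(g) = -203/2 (Z(g) = -5/2 + (½)*(-198) = -5/2 - 99 = -203/2)
√(28671 + Z(-34)) = √(28671 - 203/2) = √(57139/2) = √114278/2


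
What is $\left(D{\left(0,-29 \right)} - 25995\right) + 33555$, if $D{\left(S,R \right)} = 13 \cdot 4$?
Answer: $7612$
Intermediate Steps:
$D{\left(S,R \right)} = 52$
$\left(D{\left(0,-29 \right)} - 25995\right) + 33555 = \left(52 - 25995\right) + 33555 = -25943 + 33555 = 7612$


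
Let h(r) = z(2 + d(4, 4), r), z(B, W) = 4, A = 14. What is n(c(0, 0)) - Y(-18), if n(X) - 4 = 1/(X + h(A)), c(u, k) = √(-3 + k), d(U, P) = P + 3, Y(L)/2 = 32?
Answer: (-60*√3 + 239*I)/(√3 - 4*I) ≈ -59.789 - 0.091161*I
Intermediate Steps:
Y(L) = 64 (Y(L) = 2*32 = 64)
d(U, P) = 3 + P
h(r) = 4
n(X) = 4 + 1/(4 + X) (n(X) = 4 + 1/(X + 4) = 4 + 1/(4 + X))
n(c(0, 0)) - Y(-18) = (17 + 4*√(-3 + 0))/(4 + √(-3 + 0)) - 1*64 = (17 + 4*√(-3))/(4 + √(-3)) - 64 = (17 + 4*(I*√3))/(4 + I*√3) - 64 = (17 + 4*I*√3)/(4 + I*√3) - 64 = -64 + (17 + 4*I*√3)/(4 + I*√3)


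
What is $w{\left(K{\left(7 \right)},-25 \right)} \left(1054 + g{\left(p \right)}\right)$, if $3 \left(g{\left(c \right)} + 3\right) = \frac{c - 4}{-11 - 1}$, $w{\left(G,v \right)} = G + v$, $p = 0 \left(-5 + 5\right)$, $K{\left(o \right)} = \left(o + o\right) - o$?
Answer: $-18920$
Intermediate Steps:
$K{\left(o \right)} = o$ ($K{\left(o \right)} = 2 o - o = o$)
$p = 0$ ($p = 0 \cdot 0 = 0$)
$g{\left(c \right)} = - \frac{26}{9} - \frac{c}{36}$ ($g{\left(c \right)} = -3 + \frac{\left(c - 4\right) \frac{1}{-11 - 1}}{3} = -3 + \frac{\left(-4 + c\right) \frac{1}{-12}}{3} = -3 + \frac{\left(-4 + c\right) \left(- \frac{1}{12}\right)}{3} = -3 + \frac{\frac{1}{3} - \frac{c}{12}}{3} = -3 - \left(- \frac{1}{9} + \frac{c}{36}\right) = - \frac{26}{9} - \frac{c}{36}$)
$w{\left(K{\left(7 \right)},-25 \right)} \left(1054 + g{\left(p \right)}\right) = \left(7 - 25\right) \left(1054 - \frac{26}{9}\right) = - 18 \left(1054 + \left(- \frac{26}{9} + 0\right)\right) = - 18 \left(1054 - \frac{26}{9}\right) = \left(-18\right) \frac{9460}{9} = -18920$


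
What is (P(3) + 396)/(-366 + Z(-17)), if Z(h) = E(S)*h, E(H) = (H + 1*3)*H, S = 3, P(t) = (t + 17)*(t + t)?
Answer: -43/56 ≈ -0.76786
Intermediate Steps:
P(t) = 2*t*(17 + t) (P(t) = (17 + t)*(2*t) = 2*t*(17 + t))
E(H) = H*(3 + H) (E(H) = (H + 3)*H = (3 + H)*H = H*(3 + H))
Z(h) = 18*h (Z(h) = (3*(3 + 3))*h = (3*6)*h = 18*h)
(P(3) + 396)/(-366 + Z(-17)) = (2*3*(17 + 3) + 396)/(-366 + 18*(-17)) = (2*3*20 + 396)/(-366 - 306) = (120 + 396)/(-672) = 516*(-1/672) = -43/56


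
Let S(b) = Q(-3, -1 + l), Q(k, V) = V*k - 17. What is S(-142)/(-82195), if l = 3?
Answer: 23/82195 ≈ 0.00027982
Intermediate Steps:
Q(k, V) = -17 + V*k
S(b) = -23 (S(b) = -17 + (-1 + 3)*(-3) = -17 + 2*(-3) = -17 - 6 = -23)
S(-142)/(-82195) = -23/(-82195) = -23*(-1/82195) = 23/82195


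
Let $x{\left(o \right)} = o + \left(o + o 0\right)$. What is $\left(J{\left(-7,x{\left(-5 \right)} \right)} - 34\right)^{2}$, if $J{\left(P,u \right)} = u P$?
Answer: $1296$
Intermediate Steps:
$x{\left(o \right)} = 2 o$ ($x{\left(o \right)} = o + \left(o + 0\right) = o + o = 2 o$)
$J{\left(P,u \right)} = P u$
$\left(J{\left(-7,x{\left(-5 \right)} \right)} - 34\right)^{2} = \left(- 7 \cdot 2 \left(-5\right) - 34\right)^{2} = \left(\left(-7\right) \left(-10\right) - 34\right)^{2} = \left(70 - 34\right)^{2} = 36^{2} = 1296$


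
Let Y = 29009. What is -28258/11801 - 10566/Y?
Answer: -944425688/342335209 ≈ -2.7588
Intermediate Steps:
-28258/11801 - 10566/Y = -28258/11801 - 10566/29009 = -944425688/342335209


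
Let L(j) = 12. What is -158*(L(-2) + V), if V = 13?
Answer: -3950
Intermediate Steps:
-158*(L(-2) + V) = -158*(12 + 13) = -158*25 = -3950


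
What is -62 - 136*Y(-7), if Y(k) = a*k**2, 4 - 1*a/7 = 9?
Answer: 233178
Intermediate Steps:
a = -35 (a = 28 - 7*9 = 28 - 63 = -35)
Y(k) = -35*k**2
-62 - 136*Y(-7) = -62 - (-4760)*(-7)**2 = -62 - (-4760)*49 = -62 - 136*(-1715) = -62 + 233240 = 233178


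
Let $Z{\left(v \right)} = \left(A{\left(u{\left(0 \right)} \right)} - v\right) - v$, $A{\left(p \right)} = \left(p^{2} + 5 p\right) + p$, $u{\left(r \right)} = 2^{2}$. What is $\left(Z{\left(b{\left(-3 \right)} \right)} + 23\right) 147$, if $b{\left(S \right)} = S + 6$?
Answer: $8379$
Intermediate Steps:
$u{\left(r \right)} = 4$
$b{\left(S \right)} = 6 + S$
$A{\left(p \right)} = p^{2} + 6 p$
$Z{\left(v \right)} = 40 - 2 v$ ($Z{\left(v \right)} = \left(4 \left(6 + 4\right) - v\right) - v = \left(4 \cdot 10 - v\right) - v = \left(40 - v\right) - v = 40 - 2 v$)
$\left(Z{\left(b{\left(-3 \right)} \right)} + 23\right) 147 = \left(\left(40 - 2 \left(6 - 3\right)\right) + 23\right) 147 = \left(\left(40 - 6\right) + 23\right) 147 = \left(34 + 23\right) 147 = 57 \cdot 147 = 8379$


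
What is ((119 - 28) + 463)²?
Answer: 306916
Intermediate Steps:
((119 - 28) + 463)² = (91 + 463)² = 554² = 306916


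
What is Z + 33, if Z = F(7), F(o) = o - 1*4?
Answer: 36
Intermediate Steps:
F(o) = -4 + o (F(o) = o - 4 = -4 + o)
Z = 3 (Z = -4 + 7 = 3)
Z + 33 = 3 + 33 = 36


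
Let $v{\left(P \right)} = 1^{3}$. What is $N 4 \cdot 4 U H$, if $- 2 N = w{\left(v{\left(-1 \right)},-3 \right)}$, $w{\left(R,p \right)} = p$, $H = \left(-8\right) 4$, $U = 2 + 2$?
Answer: $-3072$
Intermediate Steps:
$U = 4$
$H = -32$
$v{\left(P \right)} = 1$
$N = \frac{3}{2}$ ($N = \left(- \frac{1}{2}\right) \left(-3\right) = \frac{3}{2} \approx 1.5$)
$N 4 \cdot 4 U H = \frac{3 \cdot 4 \cdot 4 \cdot 4}{2} \left(-32\right) = \frac{3 \cdot 16 \cdot 4}{2} \left(-32\right) = \frac{3}{2} \cdot 64 \left(-32\right) = 96 \left(-32\right) = -3072$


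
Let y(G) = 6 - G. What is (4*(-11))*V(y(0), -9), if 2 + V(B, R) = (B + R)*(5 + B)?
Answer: 1540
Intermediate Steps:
V(B, R) = -2 + (5 + B)*(B + R) (V(B, R) = -2 + (B + R)*(5 + B) = -2 + (5 + B)*(B + R))
(4*(-11))*V(y(0), -9) = (4*(-11))*(-2 + (6 - 1*0)² + 5*(6 - 1*0) + 5*(-9) + (6 - 1*0)*(-9)) = -44*(-2 + (6 + 0)² + 5*(6 + 0) - 45 + (6 + 0)*(-9)) = -44*(-2 + 6² + 5*6 - 45 + 6*(-9)) = -44*(-2 + 36 + 30 - 45 - 54) = -44*(-35) = 1540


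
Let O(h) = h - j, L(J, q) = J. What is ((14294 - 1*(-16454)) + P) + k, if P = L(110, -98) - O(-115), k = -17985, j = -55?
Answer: 12933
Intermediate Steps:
O(h) = 55 + h (O(h) = h - 1*(-55) = h + 55 = 55 + h)
P = 170 (P = 110 - (55 - 115) = 110 - 1*(-60) = 110 + 60 = 170)
((14294 - 1*(-16454)) + P) + k = ((14294 - 1*(-16454)) + 170) - 17985 = ((14294 + 16454) + 170) - 17985 = (30748 + 170) - 17985 = 30918 - 17985 = 12933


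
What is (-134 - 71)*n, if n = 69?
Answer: -14145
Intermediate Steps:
(-134 - 71)*n = (-134 - 71)*69 = -205*69 = -14145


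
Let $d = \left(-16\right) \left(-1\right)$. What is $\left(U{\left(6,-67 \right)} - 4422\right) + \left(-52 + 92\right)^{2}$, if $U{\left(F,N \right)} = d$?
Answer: $-2806$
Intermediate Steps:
$d = 16$
$U{\left(F,N \right)} = 16$
$\left(U{\left(6,-67 \right)} - 4422\right) + \left(-52 + 92\right)^{2} = \left(16 - 4422\right) + \left(-52 + 92\right)^{2} = -4406 + 40^{2} = -4406 + 1600 = -2806$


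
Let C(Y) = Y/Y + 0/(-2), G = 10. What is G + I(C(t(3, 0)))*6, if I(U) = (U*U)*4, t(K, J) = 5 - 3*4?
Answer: 34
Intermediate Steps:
t(K, J) = -7 (t(K, J) = 5 - 12 = -7)
C(Y) = 1 (C(Y) = 1 + 0*(-1/2) = 1 + 0 = 1)
I(U) = 4*U**2 (I(U) = U**2*4 = 4*U**2)
G + I(C(t(3, 0)))*6 = 10 + (4*1**2)*6 = 10 + (4*1)*6 = 10 + 4*6 = 10 + 24 = 34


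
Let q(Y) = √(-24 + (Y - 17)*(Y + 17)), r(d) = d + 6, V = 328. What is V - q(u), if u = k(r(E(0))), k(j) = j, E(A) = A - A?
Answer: 328 - I*√277 ≈ 328.0 - 16.643*I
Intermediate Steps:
E(A) = 0
r(d) = 6 + d
u = 6 (u = 6 + 0 = 6)
q(Y) = √(-24 + (-17 + Y)*(17 + Y))
V - q(u) = 328 - √(-313 + 6²) = 328 - √(-313 + 36) = 328 - √(-277) = 328 - I*√277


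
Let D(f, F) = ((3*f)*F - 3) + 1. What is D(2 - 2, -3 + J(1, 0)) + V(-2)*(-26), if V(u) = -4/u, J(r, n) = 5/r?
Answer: -54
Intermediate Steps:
D(f, F) = -2 + 3*F*f (D(f, F) = (3*F*f - 3) + 1 = (-3 + 3*F*f) + 1 = -2 + 3*F*f)
D(2 - 2, -3 + J(1, 0)) + V(-2)*(-26) = (-2 + 3*(-3 + 5/1)*(2 - 2)) - 4/(-2)*(-26) = (-2 + 3*(-3 + 5*1)*0) - 4*(-1/2)*(-26) = (-2 + 3*(-3 + 5)*0) + 2*(-26) = (-2 + 3*2*0) - 52 = (-2 + 0) - 52 = -2 - 52 = -54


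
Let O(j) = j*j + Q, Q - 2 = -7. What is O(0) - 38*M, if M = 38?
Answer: -1449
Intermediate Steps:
Q = -5 (Q = 2 - 7 = -5)
O(j) = -5 + j² (O(j) = j*j - 5 = j² - 5 = -5 + j²)
O(0) - 38*M = (-5 + 0²) - 38*38 = (-5 + 0) - 1444 = -5 - 1444 = -1449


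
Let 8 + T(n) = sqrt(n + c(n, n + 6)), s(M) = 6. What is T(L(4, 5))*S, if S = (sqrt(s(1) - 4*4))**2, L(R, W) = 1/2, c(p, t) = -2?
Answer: 80 - 5*I*sqrt(6) ≈ 80.0 - 12.247*I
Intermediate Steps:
L(R, W) = 1/2
T(n) = -8 + sqrt(-2 + n) (T(n) = -8 + sqrt(n - 2) = -8 + sqrt(-2 + n))
S = -10 (S = (sqrt(6 - 4*4))**2 = (sqrt(6 - 16))**2 = (sqrt(-10))**2 = (I*sqrt(10))**2 = -10)
T(L(4, 5))*S = (-8 + sqrt(-2 + 1/2))*(-10) = (-8 + sqrt(-3/2))*(-10) = (-8 + I*sqrt(6)/2)*(-10) = 80 - 5*I*sqrt(6)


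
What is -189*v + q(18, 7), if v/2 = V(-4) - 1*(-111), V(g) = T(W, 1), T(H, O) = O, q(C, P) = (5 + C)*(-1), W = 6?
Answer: -42359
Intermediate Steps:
q(C, P) = -5 - C
V(g) = 1
v = 224 (v = 2*(1 - 1*(-111)) = 2*(1 + 111) = 2*112 = 224)
-189*v + q(18, 7) = -189*224 + (-5 - 1*18) = -42336 + (-5 - 18) = -42336 - 23 = -42359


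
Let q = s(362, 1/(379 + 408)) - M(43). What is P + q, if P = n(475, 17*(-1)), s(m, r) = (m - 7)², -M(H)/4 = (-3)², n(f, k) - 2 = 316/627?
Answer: 79041817/627 ≈ 1.2606e+5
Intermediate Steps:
n(f, k) = 1570/627 (n(f, k) = 2 + 316/627 = 1570/627)
M(H) = -36 (M(H) = -4*(-3)² = -4*9 = -36)
s(m, r) = (-7 + m)²
P = 1570/627 ≈ 2.5040
q = 126061 (q = (-7 + 362)² - 1*(-36) = 355² + 36 = 126025 + 36 = 126061)
P + q = 1570/627 + 126061 = 79041817/627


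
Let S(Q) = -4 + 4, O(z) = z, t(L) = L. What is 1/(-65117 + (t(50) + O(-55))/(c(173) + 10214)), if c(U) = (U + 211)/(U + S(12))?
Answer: -1767406/115088177367 ≈ -1.5357e-5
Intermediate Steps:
S(Q) = 0
c(U) = (211 + U)/U (c(U) = (U + 211)/(U + 0) = (211 + U)/U)
1/(-65117 + (t(50) + O(-55))/(c(173) + 10214)) = 1/(-65117 + (50 - 55)/((211 + 173)/173 + 10214)) = 1/(-65117 - 5/((1/173)*384 + 10214)) = 1/(-65117 - 5/(384/173 + 10214)) = 1/(-65117 - 5/1767406/173) = 1/(-65117 - 5*173/1767406) = 1/(-65117 - 865/1767406) = 1/(-115088177367/1767406) = -1767406/115088177367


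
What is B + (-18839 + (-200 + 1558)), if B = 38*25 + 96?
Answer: -16435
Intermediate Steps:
B = 1046 (B = 950 + 96 = 1046)
B + (-18839 + (-200 + 1558)) = 1046 + (-18839 + (-200 + 1558)) = 1046 + (-18839 + 1358) = 1046 - 17481 = -16435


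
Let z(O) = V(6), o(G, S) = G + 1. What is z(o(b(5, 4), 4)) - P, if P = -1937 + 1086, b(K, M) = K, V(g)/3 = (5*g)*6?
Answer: 1391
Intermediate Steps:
V(g) = 90*g (V(g) = 3*((5*g)*6) = 3*(30*g) = 90*g)
o(G, S) = 1 + G
z(O) = 540 (z(O) = 90*6 = 540)
P = -851
z(o(b(5, 4), 4)) - P = 540 - 1*(-851) = 540 + 851 = 1391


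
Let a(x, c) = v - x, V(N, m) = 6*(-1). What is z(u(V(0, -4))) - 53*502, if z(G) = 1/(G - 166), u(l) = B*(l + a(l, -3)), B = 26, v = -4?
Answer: -7183621/270 ≈ -26606.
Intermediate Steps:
V(N, m) = -6
a(x, c) = -4 - x
u(l) = -104 (u(l) = 26*(l + (-4 - l)) = 26*(-4) = -104)
z(G) = 1/(-166 + G)
z(u(V(0, -4))) - 53*502 = 1/(-166 - 104) - 53*502 = 1/(-270) - 26606 = -1/270 - 26606 = -7183621/270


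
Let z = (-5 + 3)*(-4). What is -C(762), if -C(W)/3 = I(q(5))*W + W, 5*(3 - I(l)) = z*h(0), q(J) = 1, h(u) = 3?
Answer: -9144/5 ≈ -1828.8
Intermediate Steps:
z = 8 (z = -2*(-4) = 8)
I(l) = -9/5 (I(l) = 3 - 8*3/5 = 3 - 1/5*24 = 3 - 24/5 = -9/5)
C(W) = 12*W/5 (C(W) = -3*(-9*W/5 + W) = -(-12)*W/5 = 12*W/5)
-C(762) = -12*762/5 = -1*9144/5 = -9144/5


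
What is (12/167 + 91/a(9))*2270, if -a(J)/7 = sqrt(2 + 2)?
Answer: -2436845/167 ≈ -14592.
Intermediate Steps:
a(J) = -14 (a(J) = -7*sqrt(2 + 2) = -7*sqrt(4) = -7*2 = -14)
(12/167 + 91/a(9))*2270 = (12/167 + 91/(-14))*2270 = (12*(1/167) + 91*(-1/14))*2270 = (12/167 - 13/2)*2270 = -2147/334*2270 = -2436845/167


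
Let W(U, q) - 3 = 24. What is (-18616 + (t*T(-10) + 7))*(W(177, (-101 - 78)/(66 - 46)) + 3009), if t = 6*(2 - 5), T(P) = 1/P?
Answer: -282457296/5 ≈ -5.6491e+7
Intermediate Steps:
W(U, q) = 27 (W(U, q) = 3 + 24 = 27)
t = -18 (t = 6*(-3) = -18)
(-18616 + (t*T(-10) + 7))*(W(177, (-101 - 78)/(66 - 46)) + 3009) = (-18616 + (-18/(-10) + 7))*(27 + 3009) = (-18616 + (-18*(-⅒) + 7))*3036 = (-18616 + (9/5 + 7))*3036 = (-18616 + 44/5)*3036 = -93036/5*3036 = -282457296/5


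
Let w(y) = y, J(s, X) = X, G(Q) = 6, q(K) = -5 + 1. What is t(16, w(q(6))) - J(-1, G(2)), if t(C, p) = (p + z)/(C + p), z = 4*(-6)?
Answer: -25/3 ≈ -8.3333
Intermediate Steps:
q(K) = -4
z = -24
t(C, p) = (-24 + p)/(C + p) (t(C, p) = (p - 24)/(C + p) = (-24 + p)/(C + p))
t(16, w(q(6))) - J(-1, G(2)) = (-24 - 4)/(16 - 4) - 1*6 = -28/12 - 6 = (1/12)*(-28) - 6 = -7/3 - 6 = -25/3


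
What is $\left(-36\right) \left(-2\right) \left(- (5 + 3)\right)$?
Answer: $-576$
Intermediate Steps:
$\left(-36\right) \left(-2\right) \left(- (5 + 3)\right) = 72 \left(\left(-1\right) 8\right) = 72 \left(-8\right) = -576$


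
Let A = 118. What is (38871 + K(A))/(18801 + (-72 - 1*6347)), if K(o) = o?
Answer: 38989/12382 ≈ 3.1488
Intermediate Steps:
(38871 + K(A))/(18801 + (-72 - 1*6347)) = (38871 + 118)/(18801 + (-72 - 1*6347)) = 38989/(18801 + (-72 - 6347)) = 38989/(18801 - 6419) = 38989/12382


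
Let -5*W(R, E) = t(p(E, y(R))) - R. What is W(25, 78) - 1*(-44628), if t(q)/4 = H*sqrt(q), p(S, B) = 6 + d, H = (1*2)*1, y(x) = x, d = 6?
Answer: 44633 - 16*sqrt(3)/5 ≈ 44627.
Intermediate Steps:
H = 2 (H = 2*1 = 2)
p(S, B) = 12 (p(S, B) = 6 + 6 = 12)
t(q) = 8*sqrt(q) (t(q) = 4*(2*sqrt(q)) = 8*sqrt(q))
W(R, E) = -16*sqrt(3)/5 + R/5 (W(R, E) = -(8*sqrt(12) - R)/5 = -(8*(2*sqrt(3)) - R)/5 = -(16*sqrt(3) - R)/5 = -(-R + 16*sqrt(3))/5 = -16*sqrt(3)/5 + R/5)
W(25, 78) - 1*(-44628) = (-16*sqrt(3)/5 + (1/5)*25) - 1*(-44628) = (-16*sqrt(3)/5 + 5) + 44628 = (5 - 16*sqrt(3)/5) + 44628 = 44633 - 16*sqrt(3)/5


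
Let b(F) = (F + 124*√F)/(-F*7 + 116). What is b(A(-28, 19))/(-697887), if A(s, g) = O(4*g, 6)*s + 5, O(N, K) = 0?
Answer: -5/56528847 - 124*√5/56528847 ≈ -4.9934e-6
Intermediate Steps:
A(s, g) = 5 (A(s, g) = 0*s + 5 = 0 + 5 = 5)
b(F) = (F + 124*√F)/(116 - 7*F) (b(F) = (F + 124*√F)/(-7*F + 116) = (F + 124*√F)/(116 - 7*F))
b(A(-28, 19))/(-697887) = ((-1*5 - 124*√5)/(-116 + 7*5))/(-697887) = ((-5 - 124*√5)/(-116 + 35))*(-1/697887) = ((-5 - 124*√5)/(-81))*(-1/697887) = -(-5 - 124*√5)/81*(-1/697887) = (5/81 + 124*√5/81)*(-1/697887) = -5/56528847 - 124*√5/56528847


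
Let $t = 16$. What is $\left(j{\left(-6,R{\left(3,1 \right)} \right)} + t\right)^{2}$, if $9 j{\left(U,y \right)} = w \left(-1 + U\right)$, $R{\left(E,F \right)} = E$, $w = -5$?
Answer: $\frac{32041}{81} \approx 395.57$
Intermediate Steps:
$j{\left(U,y \right)} = \frac{5}{9} - \frac{5 U}{9}$ ($j{\left(U,y \right)} = \frac{\left(-5\right) \left(-1 + U\right)}{9} = \frac{5 - 5 U}{9} = \frac{5}{9} - \frac{5 U}{9}$)
$\left(j{\left(-6,R{\left(3,1 \right)} \right)} + t\right)^{2} = \left(\left(\frac{5}{9} - - \frac{10}{3}\right) + 16\right)^{2} = \left(\left(\frac{5}{9} + \frac{10}{3}\right) + 16\right)^{2} = \left(\frac{35}{9} + 16\right)^{2} = \left(\frac{179}{9}\right)^{2} = \frac{32041}{81}$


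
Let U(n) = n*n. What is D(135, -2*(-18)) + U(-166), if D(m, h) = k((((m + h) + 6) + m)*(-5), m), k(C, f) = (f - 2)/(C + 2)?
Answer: 2259585/82 ≈ 27556.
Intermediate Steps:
k(C, f) = (-2 + f)/(2 + C)
D(m, h) = (-2 + m)/(-28 - 10*m - 5*h) (D(m, h) = (-2 + m)/(2 + (((m + h) + 6) + m)*(-5)) = (-2 + m)/(2 + (((h + m) + 6) + m)*(-5)) = (-2 + m)/(2 + ((6 + h + m) + m)*(-5)) = (-2 + m)/(2 + (6 + h + 2*m)*(-5)) = (-2 + m)/(2 + (-30 - 10*m - 5*h)) = (-2 + m)/(-28 - 10*m - 5*h))
U(n) = n**2
D(135, -2*(-18)) + U(-166) = (2 - 1*135)/(28 + 5*(-2*(-18)) + 10*135) + (-166)**2 = (2 - 135)/(28 + 5*36 + 1350) + 27556 = -133/(28 + 180 + 1350) + 27556 = -133/1558 + 27556 = (1/1558)*(-133) + 27556 = -7/82 + 27556 = 2259585/82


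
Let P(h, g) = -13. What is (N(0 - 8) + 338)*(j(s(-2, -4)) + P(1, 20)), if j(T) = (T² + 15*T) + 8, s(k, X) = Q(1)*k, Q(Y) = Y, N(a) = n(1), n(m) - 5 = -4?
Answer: -10509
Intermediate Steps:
n(m) = 1 (n(m) = 5 - 4 = 1)
N(a) = 1
s(k, X) = k (s(k, X) = 1*k = k)
j(T) = 8 + T² + 15*T
(N(0 - 8) + 338)*(j(s(-2, -4)) + P(1, 20)) = (1 + 338)*((8 + (-2)² + 15*(-2)) - 13) = 339*((8 + 4 - 30) - 13) = 339*(-18 - 13) = 339*(-31) = -10509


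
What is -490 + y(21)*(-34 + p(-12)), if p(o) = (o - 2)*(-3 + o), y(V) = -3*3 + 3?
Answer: -1546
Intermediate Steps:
y(V) = -6 (y(V) = -9 + 3 = -6)
p(o) = (-3 + o)*(-2 + o) (p(o) = (-2 + o)*(-3 + o) = (-3 + o)*(-2 + o))
-490 + y(21)*(-34 + p(-12)) = -490 - 6*(-34 + (6 + (-12)² - 5*(-12))) = -490 - 6*(-34 + (6 + 144 + 60)) = -490 - 6*(-34 + 210) = -490 - 6*176 = -490 - 1056 = -1546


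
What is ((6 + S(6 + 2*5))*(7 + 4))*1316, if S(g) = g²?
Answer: 3792712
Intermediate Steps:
((6 + S(6 + 2*5))*(7 + 4))*1316 = ((6 + (6 + 2*5)²)*(7 + 4))*1316 = ((6 + (6 + 10)²)*11)*1316 = ((6 + 16²)*11)*1316 = ((6 + 256)*11)*1316 = (262*11)*1316 = 2882*1316 = 3792712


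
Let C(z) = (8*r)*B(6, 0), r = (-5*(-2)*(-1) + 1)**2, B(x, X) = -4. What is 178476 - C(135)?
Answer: 181068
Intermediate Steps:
r = 81 (r = (10*(-1) + 1)**2 = (-10 + 1)**2 = (-9)**2 = 81)
C(z) = -2592 (C(z) = (8*81)*(-4) = 648*(-4) = -2592)
178476 - C(135) = 178476 - 1*(-2592) = 178476 + 2592 = 181068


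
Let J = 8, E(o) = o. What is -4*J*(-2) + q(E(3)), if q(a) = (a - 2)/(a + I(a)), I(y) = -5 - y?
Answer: 319/5 ≈ 63.800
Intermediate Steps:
q(a) = ⅖ - a/5 (q(a) = (a - 2)/(a + (-5 - a)) = (-2 + a)/(-5) = (-2 + a)*(-⅕) = ⅖ - a/5)
-4*J*(-2) + q(E(3)) = -4*8*(-2) + (⅖ - ⅕*3) = -32*(-2) + (⅖ - ⅗) = 64 - ⅕ = 319/5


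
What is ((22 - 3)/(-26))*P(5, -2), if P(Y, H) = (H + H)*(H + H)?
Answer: -152/13 ≈ -11.692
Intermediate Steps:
P(Y, H) = 4*H**2 (P(Y, H) = (2*H)*(2*H) = 4*H**2)
((22 - 3)/(-26))*P(5, -2) = ((22 - 3)/(-26))*(4*(-2)**2) = (-1/26*19)*(4*4) = -19/26*16 = -152/13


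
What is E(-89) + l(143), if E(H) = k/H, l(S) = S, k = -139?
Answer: 12866/89 ≈ 144.56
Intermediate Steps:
E(H) = -139/H
E(-89) + l(143) = -139/(-89) + 143 = -139*(-1/89) + 143 = 139/89 + 143 = 12866/89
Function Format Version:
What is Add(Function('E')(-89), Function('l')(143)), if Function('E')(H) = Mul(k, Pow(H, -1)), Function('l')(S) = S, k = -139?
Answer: Rational(12866, 89) ≈ 144.56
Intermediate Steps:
Function('E')(H) = Mul(-139, Pow(H, -1))
Add(Function('E')(-89), Function('l')(143)) = Add(Mul(-139, Pow(-89, -1)), 143) = Add(Mul(-139, Rational(-1, 89)), 143) = Add(Rational(139, 89), 143) = Rational(12866, 89)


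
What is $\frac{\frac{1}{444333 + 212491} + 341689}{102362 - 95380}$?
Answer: $\frac{224429535737}{4585945168} \approx 48.939$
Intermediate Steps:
$\frac{\frac{1}{444333 + 212491} + 341689}{102362 - 95380} = \frac{\frac{1}{656824} + 341689}{6982} = \left(\frac{1}{656824} + 341689\right) \frac{1}{6982} = \frac{224429535737}{656824} \cdot \frac{1}{6982} = \frac{224429535737}{4585945168}$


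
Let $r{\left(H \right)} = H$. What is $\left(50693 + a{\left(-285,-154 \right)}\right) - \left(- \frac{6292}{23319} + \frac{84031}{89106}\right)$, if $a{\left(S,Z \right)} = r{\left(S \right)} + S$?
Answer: $\frac{34715772987395}{692620938} \approx 50122.0$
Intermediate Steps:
$a{\left(S,Z \right)} = 2 S$ ($a{\left(S,Z \right)} = S + S = 2 S$)
$\left(50693 + a{\left(-285,-154 \right)}\right) - \left(- \frac{6292}{23319} + \frac{84031}{89106}\right) = \left(50693 + 2 \left(-285\right)\right) - \left(- \frac{6292}{23319} + \frac{84031}{89106}\right) = \left(50693 - 570\right) - \frac{466287979}{692620938} = 50123 + \left(- \frac{84031}{89106} + \frac{6292}{23319}\right) = 50123 - \frac{466287979}{692620938} = \frac{34715772987395}{692620938}$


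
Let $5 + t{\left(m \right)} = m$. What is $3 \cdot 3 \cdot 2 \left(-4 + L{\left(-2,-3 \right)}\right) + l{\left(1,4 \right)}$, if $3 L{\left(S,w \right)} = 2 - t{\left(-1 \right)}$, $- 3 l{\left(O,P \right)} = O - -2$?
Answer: $-25$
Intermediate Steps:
$t{\left(m \right)} = -5 + m$
$l{\left(O,P \right)} = - \frac{2}{3} - \frac{O}{3}$ ($l{\left(O,P \right)} = - \frac{O - -2}{3} = - \frac{O + 2}{3} = - \frac{2 + O}{3} = - \frac{2}{3} - \frac{O}{3}$)
$L{\left(S,w \right)} = \frac{8}{3}$ ($L{\left(S,w \right)} = \frac{2 - \left(-5 - 1\right)}{3} = \frac{2 - -6}{3} = \frac{2 + 6}{3} = \frac{1}{3} \cdot 8 = \frac{8}{3}$)
$3 \cdot 3 \cdot 2 \left(-4 + L{\left(-2,-3 \right)}\right) + l{\left(1,4 \right)} = 3 \cdot 3 \cdot 2 \left(-4 + \frac{8}{3}\right) - 1 = 9 \cdot 2 \left(- \frac{4}{3}\right) - 1 = 9 \left(- \frac{8}{3}\right) - 1 = -24 - 1 = -25$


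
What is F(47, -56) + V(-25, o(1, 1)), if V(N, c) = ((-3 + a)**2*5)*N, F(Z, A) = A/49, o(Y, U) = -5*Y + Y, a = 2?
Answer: -883/7 ≈ -126.14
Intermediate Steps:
o(Y, U) = -4*Y
F(Z, A) = A/49 (F(Z, A) = A*(1/49) = A/49)
V(N, c) = 5*N (V(N, c) = ((-3 + 2)**2*5)*N = ((-1)**2*5)*N = (1*5)*N = 5*N)
F(47, -56) + V(-25, o(1, 1)) = (1/49)*(-56) + 5*(-25) = -8/7 - 125 = -883/7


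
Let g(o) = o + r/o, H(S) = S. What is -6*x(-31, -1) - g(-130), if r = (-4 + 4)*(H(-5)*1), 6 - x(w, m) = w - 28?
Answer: -260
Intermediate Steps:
x(w, m) = 34 - w (x(w, m) = 6 - (w - 28) = 6 - (-28 + w) = 6 + (28 - w) = 34 - w)
r = 0 (r = (-4 + 4)*(-5*1) = 0*(-5) = 0)
g(o) = o (g(o) = o + 0/o = o + 0 = o)
-6*x(-31, -1) - g(-130) = -6*(34 - 1*(-31)) - 1*(-130) = -6*(34 + 31) + 130 = -6*65 + 130 = -390 + 130 = -260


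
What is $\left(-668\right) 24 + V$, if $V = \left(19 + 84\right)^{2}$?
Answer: $-5423$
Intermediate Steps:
$V = 10609$ ($V = 103^{2} = 10609$)
$\left(-668\right) 24 + V = \left(-668\right) 24 + 10609 = -16032 + 10609 = -5423$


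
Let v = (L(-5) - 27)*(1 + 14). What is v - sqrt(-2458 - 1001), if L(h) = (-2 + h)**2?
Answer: 330 - I*sqrt(3459) ≈ 330.0 - 58.813*I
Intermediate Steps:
v = 330 (v = ((-2 - 5)**2 - 27)*(1 + 14) = ((-7)**2 - 27)*15 = (49 - 27)*15 = 22*15 = 330)
v - sqrt(-2458 - 1001) = 330 - sqrt(-2458 - 1001) = 330 - sqrt(-3459) = 330 - I*sqrt(3459)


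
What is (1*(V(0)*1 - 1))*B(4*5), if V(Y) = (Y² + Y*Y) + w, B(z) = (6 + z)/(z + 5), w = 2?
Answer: 26/25 ≈ 1.0400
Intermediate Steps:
B(z) = (6 + z)/(5 + z)
V(Y) = 2 + 2*Y² (V(Y) = (Y² + Y*Y) + 2 = (Y² + Y²) + 2 = 2*Y² + 2 = 2 + 2*Y²)
(1*(V(0)*1 - 1))*B(4*5) = (1*((2 + 2*0²)*1 - 1))*((6 + 4*5)/(5 + 4*5)) = (1*((2 + 2*0)*1 - 1))*((6 + 20)/(5 + 20)) = (1*((2 + 0)*1 - 1))*(26/25) = (1*(2*1 - 1))*((1/25)*26) = (1*(2 - 1))*(26/25) = (1*1)*(26/25) = 1*(26/25) = 26/25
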